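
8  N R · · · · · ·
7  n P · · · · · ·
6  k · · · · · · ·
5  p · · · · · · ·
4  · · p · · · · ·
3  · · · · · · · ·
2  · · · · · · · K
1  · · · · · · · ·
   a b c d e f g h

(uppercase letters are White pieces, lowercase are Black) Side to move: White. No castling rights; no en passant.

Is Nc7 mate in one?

After Nc7: black king on a6; in check: yes, from the white knight on c7.
Black has 1 legal reply: Kb6.
In check but a legal move exists → not checkmate.

no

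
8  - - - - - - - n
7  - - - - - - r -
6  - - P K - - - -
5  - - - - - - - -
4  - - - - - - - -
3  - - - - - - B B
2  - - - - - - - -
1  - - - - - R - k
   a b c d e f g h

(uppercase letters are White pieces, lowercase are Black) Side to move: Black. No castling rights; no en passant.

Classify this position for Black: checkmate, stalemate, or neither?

checkmate

Black to move; black king on h1.
In check: yes, from the white rook on f1.
King squares — g1: attacked by Rf1; g2: attacked by Bh3; h2: attacked by Bg3.
Legal moves for Black: none.
In check with no legal moves → checkmate.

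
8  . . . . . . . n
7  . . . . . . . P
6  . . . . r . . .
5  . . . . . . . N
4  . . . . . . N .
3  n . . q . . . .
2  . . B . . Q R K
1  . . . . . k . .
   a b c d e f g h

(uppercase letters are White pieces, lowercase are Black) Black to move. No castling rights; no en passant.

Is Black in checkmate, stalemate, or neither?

checkmate

Black to move; black king on f1.
In check: yes, from the white queen on f2.
King squares — e1: attacked by Qf2; g1: attacked by Qf2; e2: attacked by Qf2; f2: attacked by Rg2; g2: attacked by Qf2.
Legal moves for Black: none.
In check with no legal moves → checkmate.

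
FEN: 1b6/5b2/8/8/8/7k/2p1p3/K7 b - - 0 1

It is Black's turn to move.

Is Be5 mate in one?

yes

After Be5: white king on a1; in check: yes, from the black bishop on e5.
King squares — b1: attacked by Pc2; a2: attacked by Bf7; b2: attacked by Be5.
White has no legal moves → checkmate.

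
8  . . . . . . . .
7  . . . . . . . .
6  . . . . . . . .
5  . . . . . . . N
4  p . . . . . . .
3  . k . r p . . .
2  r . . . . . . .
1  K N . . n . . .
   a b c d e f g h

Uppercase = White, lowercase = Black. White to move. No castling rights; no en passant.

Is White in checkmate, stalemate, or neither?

checkmate

White to move; white king on a1.
In check: yes, from the black rook on a2.
King squares — b1: own knight; a2: attacked by Kb3; b2: attacked by Ra2.
Legal moves for White: none.
In check with no legal moves → checkmate.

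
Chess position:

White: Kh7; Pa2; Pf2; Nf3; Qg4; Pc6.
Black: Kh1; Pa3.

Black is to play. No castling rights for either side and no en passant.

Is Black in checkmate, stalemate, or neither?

Black to move; black king on h1.
In check: no.
King squares — g1: attacked by Nf3; g2: attacked by Qg4; h2: attacked by Nf3.
Legal moves for Black: none.
Not in check and no legal moves → stalemate.

stalemate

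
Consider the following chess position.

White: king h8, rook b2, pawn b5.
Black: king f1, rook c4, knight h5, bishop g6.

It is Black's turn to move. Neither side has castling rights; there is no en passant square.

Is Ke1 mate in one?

no

After Ke1: white king on h8; in check: no.
White is not in check, so this cannot be checkmate.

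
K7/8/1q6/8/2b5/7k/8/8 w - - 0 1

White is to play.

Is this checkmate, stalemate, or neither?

stalemate

White to move; white king on a8.
In check: no.
King squares — a7: attacked by Qb6; b7: attacked by Qb6; b8: attacked by Qb6.
Legal moves for White: none.
Not in check and no legal moves → stalemate.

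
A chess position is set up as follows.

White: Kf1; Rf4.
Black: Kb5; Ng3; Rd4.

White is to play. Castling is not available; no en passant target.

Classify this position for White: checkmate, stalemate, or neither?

neither

White to move; white king on f1.
In check: yes, from the black knight on g3.
Legal moves for White: Kg2, Kf2, Kg1, Ke1.
White is in check but has 4 legal moves → neither.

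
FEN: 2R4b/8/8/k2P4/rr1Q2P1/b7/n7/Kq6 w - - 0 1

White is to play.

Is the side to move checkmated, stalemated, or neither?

White to move; white king on a1.
In check: yes, from the black queen on b1.
King squares — b1: attacked by Rb4; a2: attacked by Qb1; b2: attacked by Qb1.
Legal moves for White: none.
In check with no legal moves → checkmate.

checkmate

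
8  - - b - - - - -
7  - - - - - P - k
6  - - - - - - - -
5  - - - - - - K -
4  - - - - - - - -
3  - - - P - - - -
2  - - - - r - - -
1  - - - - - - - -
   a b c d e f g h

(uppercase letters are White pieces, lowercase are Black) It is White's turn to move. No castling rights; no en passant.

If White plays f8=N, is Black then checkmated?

After f8=N: black king on h7; in check: yes, from the white knight on f8.
Black has 3 legal replies: Kh8, Kg8, Kg7.
In check but a legal move exists → not checkmate.

no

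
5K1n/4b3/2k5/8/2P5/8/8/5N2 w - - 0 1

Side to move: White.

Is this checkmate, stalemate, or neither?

White to move; white king on f8.
In check: yes, from the black bishop on e7.
Legal moves for White: Kg8, Ke8, Kg7, Kxe7.
White is in check but has 4 legal moves → neither.

neither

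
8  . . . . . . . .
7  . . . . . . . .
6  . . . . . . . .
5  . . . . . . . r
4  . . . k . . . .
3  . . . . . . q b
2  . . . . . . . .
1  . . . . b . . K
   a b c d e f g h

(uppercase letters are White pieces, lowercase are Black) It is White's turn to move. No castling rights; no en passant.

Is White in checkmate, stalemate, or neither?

White to move; white king on h1.
In check: no.
King squares — g1: attacked by Qg3; g2: attacked by Qg3; h2: attacked by Qg3.
Legal moves for White: none.
Not in check and no legal moves → stalemate.

stalemate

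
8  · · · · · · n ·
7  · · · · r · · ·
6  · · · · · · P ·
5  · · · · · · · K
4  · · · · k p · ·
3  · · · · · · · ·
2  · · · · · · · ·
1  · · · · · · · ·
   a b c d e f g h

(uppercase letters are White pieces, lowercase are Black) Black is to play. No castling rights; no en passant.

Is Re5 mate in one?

After Re5: white king on h5; in check: yes, from the black rook on e5.
White has 2 legal replies: Kh4, Kg4.
In check but a legal move exists → not checkmate.

no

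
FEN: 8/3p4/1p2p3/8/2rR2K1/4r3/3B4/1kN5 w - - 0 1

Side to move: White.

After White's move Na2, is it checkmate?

After Na2: black king on b1; in check: no.
Black is not in check, so this cannot be checkmate.

no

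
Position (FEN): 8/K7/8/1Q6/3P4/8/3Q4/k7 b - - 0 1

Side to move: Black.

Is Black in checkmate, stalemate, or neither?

Black to move; black king on a1.
In check: no.
King squares — b1: attacked by Qb5; a2: attacked by Qd2; b2: attacked by Qd2.
Legal moves for Black: none.
Not in check and no legal moves → stalemate.

stalemate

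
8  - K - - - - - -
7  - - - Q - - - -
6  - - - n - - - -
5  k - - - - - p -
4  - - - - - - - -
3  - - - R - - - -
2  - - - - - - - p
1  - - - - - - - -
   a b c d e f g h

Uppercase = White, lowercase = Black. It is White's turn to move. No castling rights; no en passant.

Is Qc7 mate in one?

no

After Qc7: black king on a5; in check: yes, from the white queen on c7.
Black has 4 legal replies: Ka6, Kb5, Kb4, Ka4.
In check but a legal move exists → not checkmate.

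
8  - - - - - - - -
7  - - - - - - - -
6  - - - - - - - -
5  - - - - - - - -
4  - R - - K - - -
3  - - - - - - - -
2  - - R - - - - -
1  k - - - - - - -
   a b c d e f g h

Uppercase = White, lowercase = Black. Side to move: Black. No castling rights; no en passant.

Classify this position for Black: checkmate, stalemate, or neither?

stalemate

Black to move; black king on a1.
In check: no.
King squares — b1: attacked by Rb4; a2: attacked by Rc2; b2: attacked by Rc2.
Legal moves for Black: none.
Not in check and no legal moves → stalemate.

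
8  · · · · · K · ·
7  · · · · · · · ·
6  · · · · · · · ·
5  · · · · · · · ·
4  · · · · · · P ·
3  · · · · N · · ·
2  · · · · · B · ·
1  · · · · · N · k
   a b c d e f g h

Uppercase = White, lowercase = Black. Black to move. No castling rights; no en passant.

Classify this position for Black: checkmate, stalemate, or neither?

Black to move; black king on h1.
In check: no.
King squares — g1: attacked by Bf2; g2: attacked by Ne3; h2: attacked by Nf1.
Legal moves for Black: none.
Not in check and no legal moves → stalemate.

stalemate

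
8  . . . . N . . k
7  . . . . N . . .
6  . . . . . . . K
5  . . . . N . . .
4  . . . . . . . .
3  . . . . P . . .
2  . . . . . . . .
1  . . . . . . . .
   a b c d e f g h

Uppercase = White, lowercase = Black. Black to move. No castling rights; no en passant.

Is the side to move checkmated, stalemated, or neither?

stalemate

Black to move; black king on h8.
In check: no.
King squares — g7: attacked by Kh6; h7: attacked by Kh6; g8: attacked by Ne7.
Legal moves for Black: none.
Not in check and no legal moves → stalemate.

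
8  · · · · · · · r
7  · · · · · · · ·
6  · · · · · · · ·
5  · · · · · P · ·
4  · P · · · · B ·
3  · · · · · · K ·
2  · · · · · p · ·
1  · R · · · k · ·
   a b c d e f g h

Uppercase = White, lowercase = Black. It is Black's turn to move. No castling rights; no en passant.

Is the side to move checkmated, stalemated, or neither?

checkmate

Black to move; black king on f1.
In check: yes, from the white rook on b1.
King squares — e1: attacked by Rb1; g1: attacked by Rb1; e2: attacked by Bg4; f2: own pawn; g2: attacked by Kg3.
Legal moves for Black: none.
In check with no legal moves → checkmate.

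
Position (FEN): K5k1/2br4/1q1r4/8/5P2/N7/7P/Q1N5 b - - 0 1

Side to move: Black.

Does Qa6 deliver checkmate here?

After Qa6: white king on a8; in check: yes, from the black queen on a6.
King squares — a7: attacked by Qa6; b7: attacked by Qa6; b8: attacked by Bc7.
White has no legal moves → checkmate.

yes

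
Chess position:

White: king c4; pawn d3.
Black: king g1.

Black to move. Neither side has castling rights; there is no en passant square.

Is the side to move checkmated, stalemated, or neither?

neither

Black to move; black king on g1.
In check: no.
Legal moves for Black: Kh2, Kg2, Kf2, Kh1, Kf1.
Black has 5 legal moves and is not in check → neither.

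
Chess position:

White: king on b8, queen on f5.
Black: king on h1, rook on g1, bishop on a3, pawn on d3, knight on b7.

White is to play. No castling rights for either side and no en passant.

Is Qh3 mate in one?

After Qh3: black king on h1; in check: yes, from the white queen on h3.
King squares — g1: own rook; g2: attacked by Qh3; h2: attacked by Qh3.
Black has no legal moves → checkmate.

yes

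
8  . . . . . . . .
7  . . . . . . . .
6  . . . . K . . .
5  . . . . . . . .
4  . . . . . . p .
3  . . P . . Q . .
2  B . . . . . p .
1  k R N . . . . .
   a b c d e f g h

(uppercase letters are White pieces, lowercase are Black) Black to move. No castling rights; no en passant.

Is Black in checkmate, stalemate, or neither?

checkmate

Black to move; black king on a1.
In check: yes, from the white rook on b1.
King squares — b1: attacked by Ba2; a2: attacked by Nc1; b2: attacked by Rb1.
Legal moves for Black: none.
In check with no legal moves → checkmate.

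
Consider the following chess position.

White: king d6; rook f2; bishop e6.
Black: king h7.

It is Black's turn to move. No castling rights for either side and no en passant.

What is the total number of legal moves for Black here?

4

Black to move; king on h7.
In check: no.
Legal moves: Kh8, Kg7, Kh6, Kg6.
Count: 4.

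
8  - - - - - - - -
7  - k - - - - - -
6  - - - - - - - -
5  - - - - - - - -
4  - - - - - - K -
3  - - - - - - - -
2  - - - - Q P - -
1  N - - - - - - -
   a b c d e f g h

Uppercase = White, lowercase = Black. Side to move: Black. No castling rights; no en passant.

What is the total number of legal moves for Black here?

Black to move; king on b7.
In check: no.
Legal moves: Kc8, Kb8, Ka8, Kc7, Ka7, Kc6, Kb6.
Count: 7.

7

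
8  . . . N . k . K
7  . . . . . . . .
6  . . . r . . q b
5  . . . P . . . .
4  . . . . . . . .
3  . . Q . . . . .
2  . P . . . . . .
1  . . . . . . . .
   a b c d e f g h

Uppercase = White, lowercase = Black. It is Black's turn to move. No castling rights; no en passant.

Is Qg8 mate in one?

After Qg8: white king on h8; in check: yes, from the black queen on g8.
King squares — g7: attacked by Bh6; h7: attacked by Qg8; g8: attacked by Kf8.
White has no legal moves → checkmate.

yes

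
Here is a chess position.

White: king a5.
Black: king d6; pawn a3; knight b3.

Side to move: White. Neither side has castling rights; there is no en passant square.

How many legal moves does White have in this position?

White to move; king on a5.
In check: yes, from the black knight on b3.
Legal moves: Kb6, Ka6, Kb5, Kb4, Ka4.
Count: 5.

5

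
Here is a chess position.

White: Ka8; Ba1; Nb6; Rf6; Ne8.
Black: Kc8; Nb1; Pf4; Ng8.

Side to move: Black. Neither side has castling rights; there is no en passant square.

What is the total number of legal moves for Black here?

1

Black to move; king on c8.
In check: yes, from the white knight on b6.
Legal moves: Kd8.
Count: 1.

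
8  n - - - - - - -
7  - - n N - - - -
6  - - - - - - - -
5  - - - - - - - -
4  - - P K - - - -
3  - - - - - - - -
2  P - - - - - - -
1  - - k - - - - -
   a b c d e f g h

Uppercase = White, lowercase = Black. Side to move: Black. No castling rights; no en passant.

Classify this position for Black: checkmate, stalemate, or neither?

Black to move; black king on c1.
In check: no.
Legal moves for Black: Nb6, Ne8, Ne6+, Na6, Nd5, Nb5+, Kd2, Kc2, Kb2, Kd1, Kb1.
Black has 11 legal moves and is not in check → neither.

neither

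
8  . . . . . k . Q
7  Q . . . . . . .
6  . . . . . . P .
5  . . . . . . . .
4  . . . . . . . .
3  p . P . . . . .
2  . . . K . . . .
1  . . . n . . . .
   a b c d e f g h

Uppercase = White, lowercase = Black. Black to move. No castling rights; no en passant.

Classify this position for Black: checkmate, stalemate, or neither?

checkmate

Black to move; black king on f8.
In check: yes, from the white queen on h8.
King squares — e7: attacked by Qa7; f7: attacked by Pg6; g7: attacked by Qa7; e8: attacked by Qh8; g8: attacked by Qh8.
Legal moves for Black: none.
In check with no legal moves → checkmate.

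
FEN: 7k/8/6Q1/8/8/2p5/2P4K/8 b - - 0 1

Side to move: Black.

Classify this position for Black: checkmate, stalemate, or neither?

stalemate

Black to move; black king on h8.
In check: no.
King squares — g7: attacked by Qg6; h7: attacked by Qg6; g8: attacked by Qg6.
Legal moves for Black: none.
Not in check and no legal moves → stalemate.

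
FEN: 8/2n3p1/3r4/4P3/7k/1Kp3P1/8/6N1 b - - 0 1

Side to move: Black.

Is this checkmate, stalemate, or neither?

neither

Black to move; black king on h4.
In check: yes, from the white pawn on g3.
Legal moves for Black: Kh5, Kg5, Kg4, Kxg3.
Black is in check but has 4 legal moves → neither.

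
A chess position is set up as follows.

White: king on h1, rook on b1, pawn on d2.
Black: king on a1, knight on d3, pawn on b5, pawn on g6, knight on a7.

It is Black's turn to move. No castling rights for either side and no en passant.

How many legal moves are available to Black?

Black to move; king on a1.
In check: yes, from the white rook on b1.
Legal moves: Ka2, Kxb1.
Count: 2.

2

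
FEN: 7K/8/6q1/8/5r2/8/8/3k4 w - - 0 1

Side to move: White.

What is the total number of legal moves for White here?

0

White to move; king on h8.
In check: no.
Legal moves: none.
Count: 0.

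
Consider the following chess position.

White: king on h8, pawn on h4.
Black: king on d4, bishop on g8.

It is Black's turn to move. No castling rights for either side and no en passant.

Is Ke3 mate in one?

no

After Ke3: white king on h8; in check: no.
White is not in check, so this cannot be checkmate.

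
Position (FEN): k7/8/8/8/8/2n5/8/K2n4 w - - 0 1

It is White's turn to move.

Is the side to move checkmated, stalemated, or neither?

stalemate

White to move; white king on a1.
In check: no.
King squares — b1: attacked by Nc3; a2: attacked by Nc3; b2: attacked by Nd1.
Legal moves for White: none.
Not in check and no legal moves → stalemate.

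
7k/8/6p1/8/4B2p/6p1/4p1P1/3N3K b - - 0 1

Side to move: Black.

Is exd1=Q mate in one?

yes

After exd1=Q: white king on h1; in check: yes, from the black queen on d1.
King squares — g1: attacked by Qd1; g2: own pawn; h2: attacked by Pg3.
White has no legal moves → checkmate.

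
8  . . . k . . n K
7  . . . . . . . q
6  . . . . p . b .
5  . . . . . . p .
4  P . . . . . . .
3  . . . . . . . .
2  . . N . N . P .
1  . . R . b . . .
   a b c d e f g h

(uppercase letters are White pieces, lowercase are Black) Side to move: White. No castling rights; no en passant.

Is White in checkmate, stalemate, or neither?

checkmate

White to move; white king on h8.
In check: yes, from the black queen on h7.
King squares — g7: attacked by Qh7; h7: attacked by Bg6; g8: attacked by Qh7.
Legal moves for White: none.
In check with no legal moves → checkmate.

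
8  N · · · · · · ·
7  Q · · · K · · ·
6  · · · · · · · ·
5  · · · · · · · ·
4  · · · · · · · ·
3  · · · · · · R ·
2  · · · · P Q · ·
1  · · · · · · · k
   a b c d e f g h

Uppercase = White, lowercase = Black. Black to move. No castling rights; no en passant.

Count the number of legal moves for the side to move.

0

Black to move; king on h1.
In check: no.
Legal moves: none.
Count: 0.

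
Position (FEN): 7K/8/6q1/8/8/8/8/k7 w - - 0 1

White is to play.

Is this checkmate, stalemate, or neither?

stalemate

White to move; white king on h8.
In check: no.
King squares — g7: attacked by Qg6; h7: attacked by Qg6; g8: attacked by Qg6.
Legal moves for White: none.
Not in check and no legal moves → stalemate.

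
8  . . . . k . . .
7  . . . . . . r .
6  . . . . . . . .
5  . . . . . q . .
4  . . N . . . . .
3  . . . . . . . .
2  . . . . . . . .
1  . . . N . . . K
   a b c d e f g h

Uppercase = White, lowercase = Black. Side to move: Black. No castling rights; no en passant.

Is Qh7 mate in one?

After Qh7: white king on h1; in check: yes, from the black queen on h7.
King squares — g1: attacked by Rg7; g2: attacked by Rg7; h2: attacked by Qh7.
White has no legal moves → checkmate.

yes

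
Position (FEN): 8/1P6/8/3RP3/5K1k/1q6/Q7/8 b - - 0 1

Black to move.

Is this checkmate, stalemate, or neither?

Black to move; black king on h4.
In check: no.
Legal moves for Black include: Kh5, Kh3, Qxb7, Qb6, Qxd5, Qb5, Qc4+, Qb4+, Qa4+, Qh3, Qg3+, Qf3+, Qe3+, Qd3, Qc3, Qa3, Qc2, Qb2, ... (list truncated; more exist).
Black has legal moves and is not in check → neither.

neither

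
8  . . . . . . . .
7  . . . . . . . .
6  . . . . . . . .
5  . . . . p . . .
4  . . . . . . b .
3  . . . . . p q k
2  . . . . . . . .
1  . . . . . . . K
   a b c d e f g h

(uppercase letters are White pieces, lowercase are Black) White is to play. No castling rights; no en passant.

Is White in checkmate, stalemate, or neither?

stalemate

White to move; white king on h1.
In check: no.
King squares — g1: attacked by Qg3; g2: attacked by Pf3; h2: attacked by Qg3.
Legal moves for White: none.
Not in check and no legal moves → stalemate.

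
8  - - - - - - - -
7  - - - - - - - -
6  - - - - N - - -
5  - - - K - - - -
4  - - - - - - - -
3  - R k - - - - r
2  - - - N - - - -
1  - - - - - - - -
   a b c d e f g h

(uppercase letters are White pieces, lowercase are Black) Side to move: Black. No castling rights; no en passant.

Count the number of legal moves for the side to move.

2

Black to move; king on c3.
In check: yes, from the white rook on b3.
Legal moves: Kxd2, Kc2.
Count: 2.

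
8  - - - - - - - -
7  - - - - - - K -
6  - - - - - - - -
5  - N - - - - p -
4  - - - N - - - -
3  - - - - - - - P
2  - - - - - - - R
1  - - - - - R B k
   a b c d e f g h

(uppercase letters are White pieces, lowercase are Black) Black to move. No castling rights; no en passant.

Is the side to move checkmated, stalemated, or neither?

checkmate

Black to move; black king on h1.
In check: yes, from the white rook on h2.
King squares — g1: attacked by Rf1; g2: attacked by Rh2; h2: attacked by Bg1.
Legal moves for Black: none.
In check with no legal moves → checkmate.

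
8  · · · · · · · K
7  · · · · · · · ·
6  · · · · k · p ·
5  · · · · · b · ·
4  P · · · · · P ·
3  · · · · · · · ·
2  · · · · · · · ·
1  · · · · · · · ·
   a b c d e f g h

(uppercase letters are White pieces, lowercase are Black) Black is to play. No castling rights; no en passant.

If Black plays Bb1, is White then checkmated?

no

After Bb1: white king on h8; in check: no.
White is not in check, so this cannot be checkmate.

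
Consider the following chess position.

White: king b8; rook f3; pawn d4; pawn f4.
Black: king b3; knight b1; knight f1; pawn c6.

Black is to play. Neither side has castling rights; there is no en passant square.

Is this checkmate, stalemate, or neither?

Black to move; black king on b3.
In check: yes, from the white rook on f3.
King squares — a2: available; b2: available; c2: available; a3: attacked by Rf3; c3: attacked by Rf3; a4: available; b4: available; c4: available.
Legal moves for Black: Kc4, Kb4, Ka4, Kc2, Kb2, Ka2, Ne3, Nc3.
Black is in check but has 8 legal moves → neither.

neither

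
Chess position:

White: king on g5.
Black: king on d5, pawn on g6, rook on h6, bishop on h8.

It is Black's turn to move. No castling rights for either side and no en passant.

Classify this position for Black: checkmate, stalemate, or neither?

Black to move; black king on d5.
In check: no.
Legal moves for Black include: Bg7, Bf6+, Be5, Bd4, Bc3, Bb2, Ba1, Rh7, Rh5+, Rh4, Rh3, Rh2, Rh1, Ke6, Kd6, Kc6, Ke5, Kc5, ... (list truncated; more exist).
Black has legal moves and is not in check → neither.

neither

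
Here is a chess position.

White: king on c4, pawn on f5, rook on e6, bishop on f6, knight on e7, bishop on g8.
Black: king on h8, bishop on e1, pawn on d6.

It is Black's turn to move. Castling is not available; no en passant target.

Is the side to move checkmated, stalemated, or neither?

checkmate

Black to move; black king on h8.
In check: yes, from the white bishop on f6.
King squares — g7: attacked by Bf6; h7: attacked by Bg8; g8: attacked by Ne7.
Legal moves for Black: none.
In check with no legal moves → checkmate.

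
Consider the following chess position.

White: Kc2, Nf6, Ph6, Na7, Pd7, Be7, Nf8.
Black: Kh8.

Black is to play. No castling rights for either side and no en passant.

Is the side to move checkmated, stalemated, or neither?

Black to move; black king on h8.
In check: no.
King squares — g7: attacked by Ph6; h7: attacked by Nf6; g8: attacked by Nf6.
Legal moves for Black: none.
Not in check and no legal moves → stalemate.

stalemate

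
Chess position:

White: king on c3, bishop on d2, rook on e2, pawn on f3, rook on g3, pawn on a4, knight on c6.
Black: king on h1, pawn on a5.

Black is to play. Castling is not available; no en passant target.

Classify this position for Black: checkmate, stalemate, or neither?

stalemate

Black to move; black king on h1.
In check: no.
King squares — g1: attacked by Rg3; g2: attacked by Re2; h2: attacked by Re2.
Legal moves for Black: none.
Not in check and no legal moves → stalemate.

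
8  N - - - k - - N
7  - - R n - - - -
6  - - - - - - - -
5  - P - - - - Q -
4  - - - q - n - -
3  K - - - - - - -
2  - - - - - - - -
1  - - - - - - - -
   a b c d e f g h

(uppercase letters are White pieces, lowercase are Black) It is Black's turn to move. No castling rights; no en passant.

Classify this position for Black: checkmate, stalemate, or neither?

neither

Black to move; black king on e8.
In check: no.
Legal moves for Black include: Kf8, Nf8, Nb8, Nf6, Nb6, Ne5, Nc5, Ng6, Ne6, Nh5, Nd5, Nh3, Nd3, Ng2, Ne2, Qxh8, Qg7, Qa7+, ... (list truncated; more exist).
Black has legal moves and is not in check → neither.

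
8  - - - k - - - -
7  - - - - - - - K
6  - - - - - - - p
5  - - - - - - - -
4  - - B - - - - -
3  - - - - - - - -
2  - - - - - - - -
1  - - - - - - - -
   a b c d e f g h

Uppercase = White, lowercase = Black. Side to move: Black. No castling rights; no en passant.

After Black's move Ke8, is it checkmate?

After Ke8: white king on h7; in check: no.
White is not in check, so this cannot be checkmate.

no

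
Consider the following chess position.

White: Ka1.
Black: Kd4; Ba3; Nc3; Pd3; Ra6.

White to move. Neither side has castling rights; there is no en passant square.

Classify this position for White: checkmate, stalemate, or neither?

White to move; white king on a1.
In check: no.
King squares — b1: attacked by Nc3; a2: attacked by Nc3; b2: attacked by Ba3.
Legal moves for White: none.
Not in check and no legal moves → stalemate.

stalemate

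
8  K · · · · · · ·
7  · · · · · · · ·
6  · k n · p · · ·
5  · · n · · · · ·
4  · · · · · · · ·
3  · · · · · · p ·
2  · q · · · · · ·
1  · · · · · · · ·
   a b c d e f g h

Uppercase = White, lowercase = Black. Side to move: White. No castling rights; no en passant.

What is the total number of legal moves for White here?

White to move; king on a8.
In check: no.
Legal moves: none.
Count: 0.

0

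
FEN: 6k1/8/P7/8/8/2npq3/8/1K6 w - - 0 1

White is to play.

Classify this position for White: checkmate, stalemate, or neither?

White to move; white king on b1.
In check: yes, from the black knight on c3.
King squares — a1: available; c1: attacked by Qe3; a2: attacked by Nc3; b2: available; c2: attacked by Pd3.
Legal moves for White: Kb2, Ka1.
White is in check but has 2 legal moves → neither.

neither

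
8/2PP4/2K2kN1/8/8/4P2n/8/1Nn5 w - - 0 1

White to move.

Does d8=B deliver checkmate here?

no

After d8=B: black king on f6; in check: yes, from the white bishop on d8.
Black has 5 legal replies: Kg7, Kf7, Kxg6, Ke6, Kf5.
In check but a legal move exists → not checkmate.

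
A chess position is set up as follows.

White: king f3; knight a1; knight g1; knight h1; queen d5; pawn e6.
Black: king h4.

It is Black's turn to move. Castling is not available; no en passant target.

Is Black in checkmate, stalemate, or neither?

Black to move; black king on h4.
In check: no.
King squares — g3: attacked by Nh1; h3: attacked by Ng1; g4: attacked by Kf3; g5: attacked by Qd5; h5: attacked by Qd5.
Legal moves for Black: none.
Not in check and no legal moves → stalemate.

stalemate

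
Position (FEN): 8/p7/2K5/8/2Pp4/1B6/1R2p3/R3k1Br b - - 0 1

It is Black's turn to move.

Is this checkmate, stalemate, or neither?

checkmate

Black to move; black king on e1.
In check: yes, from the white rook on a1.
King squares — d1: attacked by Ra1; f1: attacked by Ra1; d2: attacked by Rb2; e2: own pawn; f2: attacked by Bg1.
Legal moves for Black: none.
In check with no legal moves → checkmate.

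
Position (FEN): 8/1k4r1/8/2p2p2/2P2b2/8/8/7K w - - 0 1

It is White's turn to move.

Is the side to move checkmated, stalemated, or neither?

White to move; white king on h1.
In check: no.
King squares — g1: attacked by Rg7; g2: attacked by Rg7; h2: attacked by Bf4.
Legal moves for White: none.
Not in check and no legal moves → stalemate.

stalemate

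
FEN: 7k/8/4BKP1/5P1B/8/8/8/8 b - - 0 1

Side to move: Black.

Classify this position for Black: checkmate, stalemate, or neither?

stalemate

Black to move; black king on h8.
In check: no.
King squares — g7: attacked by Kf6; h7: attacked by Pg6; g8: attacked by Be6.
Legal moves for Black: none.
Not in check and no legal moves → stalemate.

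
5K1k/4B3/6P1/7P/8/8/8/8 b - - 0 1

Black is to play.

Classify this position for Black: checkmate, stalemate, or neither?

stalemate

Black to move; black king on h8.
In check: no.
King squares — g7: attacked by Kf8; h7: attacked by Pg6; g8: attacked by Kf8.
Legal moves for Black: none.
Not in check and no legal moves → stalemate.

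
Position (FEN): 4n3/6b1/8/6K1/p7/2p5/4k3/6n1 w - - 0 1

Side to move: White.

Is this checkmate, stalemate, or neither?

White to move; white king on g5.
In check: no.
Legal moves for White: Kg6, Kh5, Kf5, Kh4, Kg4, Kf4.
White has 6 legal moves and is not in check → neither.

neither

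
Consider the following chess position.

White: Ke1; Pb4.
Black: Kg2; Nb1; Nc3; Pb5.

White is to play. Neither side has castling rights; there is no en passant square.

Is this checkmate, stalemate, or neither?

stalemate

White to move; white king on e1.
In check: no.
King squares — d1: attacked by Nc3; f1: attacked by Kg2; d2: attacked by Nb1; e2: attacked by Nc3; f2: attacked by Kg2.
Legal moves for White: none.
Not in check and no legal moves → stalemate.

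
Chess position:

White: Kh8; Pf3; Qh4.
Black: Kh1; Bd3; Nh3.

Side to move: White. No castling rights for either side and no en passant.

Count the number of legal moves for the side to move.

White to move; king on h8.
In check: no.
Legal moves: Kg8, Kg7, Qd8, Qh7, Qe7, Qh6, Qf6, Qh5, Qg5, Qg4, Qf4, Qe4, Qd4, Qc4, Qb4, Qa4, Qxh3+, Qg3, Qf2, Qe1+, f4.
Count: 21.

21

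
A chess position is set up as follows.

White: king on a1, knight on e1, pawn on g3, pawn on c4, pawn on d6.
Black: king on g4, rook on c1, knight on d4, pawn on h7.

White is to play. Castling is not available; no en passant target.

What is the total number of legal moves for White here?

2

White to move; king on a1.
In check: yes, from the black rook on c1.
Legal moves: Kb2, Ka2.
Count: 2.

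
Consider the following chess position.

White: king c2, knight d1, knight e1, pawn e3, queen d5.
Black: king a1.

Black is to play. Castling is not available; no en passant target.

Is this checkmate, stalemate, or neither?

stalemate

Black to move; black king on a1.
In check: no.
King squares — b1: attacked by Kc2; a2: attacked by Qd5; b2: attacked by Nd1.
Legal moves for Black: none.
Not in check and no legal moves → stalemate.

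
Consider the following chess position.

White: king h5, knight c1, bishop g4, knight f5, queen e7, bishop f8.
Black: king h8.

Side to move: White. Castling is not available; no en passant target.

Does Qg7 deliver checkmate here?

yes

After Qg7: black king on h8; in check: yes, from the white queen on g7.
King squares — g7: attacked by Nf5; h7: attacked by Qg7; g8: attacked by Qg7.
Black has no legal moves → checkmate.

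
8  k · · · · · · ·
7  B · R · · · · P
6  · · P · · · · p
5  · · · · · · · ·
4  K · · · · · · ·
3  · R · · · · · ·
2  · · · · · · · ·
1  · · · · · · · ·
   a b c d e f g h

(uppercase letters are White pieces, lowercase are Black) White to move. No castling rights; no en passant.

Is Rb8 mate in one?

After Rb8: black king on a8; in check: yes, from the white rook on b8.
King squares — a7: attacked by Rc7; b7: attacked by Pc6; b8: attacked by Ba7.
Black has no legal moves → checkmate.

yes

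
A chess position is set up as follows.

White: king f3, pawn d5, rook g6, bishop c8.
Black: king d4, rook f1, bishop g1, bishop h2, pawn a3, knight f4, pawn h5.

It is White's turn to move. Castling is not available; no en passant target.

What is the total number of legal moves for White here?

White to move; king on f3.
In check: yes, from the black rook on f1.
Legal moves: none.
Count: 0.

0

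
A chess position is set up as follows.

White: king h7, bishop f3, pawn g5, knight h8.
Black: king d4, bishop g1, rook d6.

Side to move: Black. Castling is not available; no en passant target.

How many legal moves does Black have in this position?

Black to move; king on d4.
In check: no.
Legal moves: Rd8, Rd7+, Rh6+, Rg6, Rf6, Re6, Rc6, Rb6, Ra6, Rd5, Ke5, Kc5, Kc4, Ke3, Kd3, Kc3, Be3, Bh2, Bf2.
Count: 19.

19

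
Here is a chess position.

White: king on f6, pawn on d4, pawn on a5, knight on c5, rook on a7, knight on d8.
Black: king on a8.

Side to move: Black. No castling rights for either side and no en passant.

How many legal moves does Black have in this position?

2

Black to move; king on a8.
In check: yes, from the white rook on a7.
Legal moves: Kb8, Kxa7.
Count: 2.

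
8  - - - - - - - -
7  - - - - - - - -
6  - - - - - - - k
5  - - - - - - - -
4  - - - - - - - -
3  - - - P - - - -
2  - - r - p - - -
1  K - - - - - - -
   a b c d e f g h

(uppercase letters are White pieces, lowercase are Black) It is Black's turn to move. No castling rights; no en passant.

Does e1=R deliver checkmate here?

After e1=R: white king on a1; in check: yes, from the black rook on e1.
King squares — b1: attacked by Re1; a2: attacked by Rc2; b2: attacked by Rc2.
White has no legal moves → checkmate.

yes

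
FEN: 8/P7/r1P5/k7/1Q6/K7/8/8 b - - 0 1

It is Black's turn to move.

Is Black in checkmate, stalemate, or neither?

Black to move; black king on a5.
In check: yes, from the white queen on b4.
King squares — a4: attacked by Ka3; b4: attacked by Ka3; b5: attacked by Qb4; a6: own rook; b6: attacked by Qb4.
Legal moves for Black: none.
In check with no legal moves → checkmate.

checkmate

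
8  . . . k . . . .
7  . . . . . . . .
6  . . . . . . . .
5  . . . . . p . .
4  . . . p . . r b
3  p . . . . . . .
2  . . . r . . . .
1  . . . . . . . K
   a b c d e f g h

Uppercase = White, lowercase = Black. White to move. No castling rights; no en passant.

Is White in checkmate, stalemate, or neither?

White to move; white king on h1.
In check: no.
King squares — g1: attacked by Rg4; g2: attacked by Rd2; h2: attacked by Rd2.
Legal moves for White: none.
Not in check and no legal moves → stalemate.

stalemate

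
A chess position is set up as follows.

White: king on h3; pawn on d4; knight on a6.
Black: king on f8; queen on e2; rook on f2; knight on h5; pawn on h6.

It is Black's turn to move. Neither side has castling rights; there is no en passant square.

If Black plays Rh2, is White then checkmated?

yes

After Rh2: white king on h3; in check: yes, from the black rook on h2.
King squares — g2: attacked by Qe2; h2: attacked by Qe2; g3: attacked by Nh5; g4: attacked by Qe2; h4: attacked by Rh2.
White has no legal moves → checkmate.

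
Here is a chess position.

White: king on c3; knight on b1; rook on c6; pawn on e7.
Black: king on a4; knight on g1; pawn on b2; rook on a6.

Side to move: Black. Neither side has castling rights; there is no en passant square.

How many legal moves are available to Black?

Black to move; king on a4.
In check: no.
Legal moves: Ra8, Ra7, Rxc6+, Rb6, Ra5, Kb5, Ka5, Nh3, Nf3, Ne2+.
Count: 10.

10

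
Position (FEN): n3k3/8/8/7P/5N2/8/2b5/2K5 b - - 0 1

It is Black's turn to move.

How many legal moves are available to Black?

16

Black to move; king on e8.
In check: no.
Legal moves: Kf8, Kd8, Kf7, Ke7, Kd7, Nc7, Nb6, Bh7, Bg6, Bf5, Be4, Ba4, Bd3, Bb3, Bd1, Bb1.
Count: 16.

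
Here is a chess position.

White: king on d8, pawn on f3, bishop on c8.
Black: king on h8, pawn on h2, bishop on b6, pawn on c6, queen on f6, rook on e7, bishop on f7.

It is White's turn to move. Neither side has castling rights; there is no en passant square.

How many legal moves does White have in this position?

White to move; king on d8.
In check: yes, from the black bishop on b6.
Legal moves: none.
Count: 0.

0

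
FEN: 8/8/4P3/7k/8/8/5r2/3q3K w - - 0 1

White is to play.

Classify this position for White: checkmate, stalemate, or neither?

White to move; white king on h1.
In check: yes, from the black queen on d1.
King squares — g1: attacked by Qd1; g2: attacked by Rf2; h2: attacked by Rf2.
Legal moves for White: none.
In check with no legal moves → checkmate.

checkmate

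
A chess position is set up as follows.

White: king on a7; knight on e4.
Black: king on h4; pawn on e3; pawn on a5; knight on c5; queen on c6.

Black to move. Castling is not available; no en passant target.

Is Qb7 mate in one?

yes

After Qb7: white king on a7; in check: yes, from the black queen on b7.
King squares — a6: attacked by Nc5; b6: attacked by Qb7; b7: attacked by Nc5; a8: attacked by Qb7; b8: attacked by Qb7.
White has no legal moves → checkmate.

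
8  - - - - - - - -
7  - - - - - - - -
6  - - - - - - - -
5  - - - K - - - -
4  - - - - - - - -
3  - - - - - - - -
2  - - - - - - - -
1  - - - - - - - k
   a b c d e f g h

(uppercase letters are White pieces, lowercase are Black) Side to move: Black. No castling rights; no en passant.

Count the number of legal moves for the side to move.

Black to move; king on h1.
In check: no.
Legal moves: Kh2, Kg2, Kg1.
Count: 3.

3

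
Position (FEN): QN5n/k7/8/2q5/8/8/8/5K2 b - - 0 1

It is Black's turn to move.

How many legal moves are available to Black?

Black to move; king on a7.
In check: yes, from the white queen on a8.
Legal moves: Kxa8, Kb6.
Count: 2.

2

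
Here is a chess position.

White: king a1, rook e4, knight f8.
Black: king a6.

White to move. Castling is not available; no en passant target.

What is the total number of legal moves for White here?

White to move; king on a1.
In check: no.
Legal moves: Nh7, Nd7, Ng6, Ne6, Re8, Re7, Re6+, Re5, Rh4, Rg4, Rf4, Rd4, Rc4, Rb4, Ra4+, Re3, Re2, Re1, Kb2, Ka2, Kb1.
Count: 21.

21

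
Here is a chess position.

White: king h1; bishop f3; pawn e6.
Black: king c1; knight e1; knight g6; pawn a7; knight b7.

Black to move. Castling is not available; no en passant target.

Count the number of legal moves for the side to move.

Black to move; king on c1.
In check: no.
Legal moves: Nd8, Nd6, Nc5, Na5, Nh8, Nf8, Ne7, Ne5, Nh4, Nf4, Nxf3, Nd3, Ng2, Nc2, Kd2, Kc2, Kb2, Kb1, a6, a5.
Count: 20.

20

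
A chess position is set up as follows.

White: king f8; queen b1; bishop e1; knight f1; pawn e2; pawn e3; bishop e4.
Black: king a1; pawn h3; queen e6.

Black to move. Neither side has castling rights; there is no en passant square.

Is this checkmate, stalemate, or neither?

Black to move; black king on a1.
In check: yes, from the white queen on b1.
King squares — b1: attacked by Be4; a2: attacked by Qb1; b2: attacked by Qb1.
Legal moves for Black: none.
In check with no legal moves → checkmate.

checkmate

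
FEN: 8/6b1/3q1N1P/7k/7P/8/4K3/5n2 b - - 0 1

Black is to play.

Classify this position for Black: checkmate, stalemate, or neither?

Black to move; black king on h5.
In check: yes, from the white knight on f6.
Legal moves for Black: Kxh6, Kg6, Kxh4, Bxf6, Qxf6.
Black is in check but has 5 legal moves → neither.

neither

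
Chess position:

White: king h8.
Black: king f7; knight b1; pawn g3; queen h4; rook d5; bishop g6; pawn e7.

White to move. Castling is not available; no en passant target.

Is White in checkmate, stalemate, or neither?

checkmate

White to move; white king on h8.
In check: yes, from the black queen on h4.
King squares — g7: attacked by Kf7; h7: attacked by Qh4; g8: attacked by Kf7.
Legal moves for White: none.
In check with no legal moves → checkmate.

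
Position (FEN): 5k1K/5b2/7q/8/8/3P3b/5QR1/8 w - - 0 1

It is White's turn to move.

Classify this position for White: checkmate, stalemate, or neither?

checkmate

White to move; white king on h8.
In check: yes, from the black queen on h6.
King squares — g7: attacked by Qh6; h7: attacked by Qh6; g8: attacked by Bf7.
Legal moves for White: none.
In check with no legal moves → checkmate.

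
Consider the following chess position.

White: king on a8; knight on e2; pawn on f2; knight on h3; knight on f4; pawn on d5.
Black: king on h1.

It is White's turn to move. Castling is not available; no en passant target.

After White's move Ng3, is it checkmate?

no

After Ng3: black king on h1; in check: yes, from the white knight on g3.
Black has 1 legal reply: Kh2.
In check but a legal move exists → not checkmate.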